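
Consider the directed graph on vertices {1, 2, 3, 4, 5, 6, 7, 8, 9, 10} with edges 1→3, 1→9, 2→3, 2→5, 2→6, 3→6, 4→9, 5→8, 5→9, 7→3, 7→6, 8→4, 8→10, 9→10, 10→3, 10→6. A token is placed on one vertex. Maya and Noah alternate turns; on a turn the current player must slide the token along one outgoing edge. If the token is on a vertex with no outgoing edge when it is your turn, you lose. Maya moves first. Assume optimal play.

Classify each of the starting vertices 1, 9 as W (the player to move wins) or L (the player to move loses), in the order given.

Positions with no move are L. A position that does have a move is losing for the player to move precisely when every available move leads to a winning position for the opponent. Fill in the labels:
Every edge goes from a vertex to one that appears earlier in the order 6, 3, 10, 9, 4, 8, 5, 2, 1, 7, so processing vertices in that order labels each vertex after all of its successors.
6: no outgoing edge → L
3: →6(L), so W
10: →6(L), so W
9: →10(W) only, which is W, so L
4: →9(L), so W
8: →4(W), 10(W) — all W, so L
5: →8(L), so W
2: →6(L), so W
1: →9(L), so W
7: →6(L), so W

1: W, 9: L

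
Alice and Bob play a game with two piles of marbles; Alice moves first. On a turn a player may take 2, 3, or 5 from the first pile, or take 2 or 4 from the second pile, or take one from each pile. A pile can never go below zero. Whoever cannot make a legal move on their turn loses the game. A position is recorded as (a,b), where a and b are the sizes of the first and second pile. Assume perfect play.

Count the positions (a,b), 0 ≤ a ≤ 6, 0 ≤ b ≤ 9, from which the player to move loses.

19

Classify positions by backward induction: terminal positions (no move available) are L. From any other position, the mover wins iff some move reaches an L.
Every move lowers a or b (never raises either), so fill the grid row by row in increasing a, and left to right within a row: each cell's successors are then already labelled.
      b=0  b=1  b=2  b=3  b=4  b=5  b=6  b=7  b=8  b=9
a=0:    L    L    W    W    W    W    L    L    W    W
a=1:    L    W    W    L    W    W    L    W    W    L
a=2:    W    W    L    L    W    W    W    W    L    L
a=3:    W    W    L    W    W    L    W    W    L    W
a=4:    W    L    W    W    L    W    W    L    W    W
a=5:    W    W    W    W    L    W    W    W    W    W
a=6:    W    W    W    W    W    W    W    W    W    W
Cells with no legal move (terminal, hence L): (0,0), (0,1), (1,0).
The remaining L cells, each justified by listing all of its moves:
(0,6): moves to (0,4)(W), (0,2)(W); every one is W ⇒ L
(0,7): moves to (0,5)(W), (0,3)(W); every one is W ⇒ L
(1,3): moves to (1,1)(W), (0,2)(W); every one is W ⇒ L
(1,6): moves to (1,4)(W), (1,2)(W), (0,5)(W); every one is W ⇒ L
(1,9): moves to (1,7)(W), (1,5)(W), (0,8)(W); every one is W ⇒ L
(2,2): moves to (0,2)(W), (2,0)(W), (1,1)(W); every one is W ⇒ L
(2,3): moves to (0,3)(W), (2,1)(W), (1,2)(W); every one is W ⇒ L
(2,8): moves to (0,8)(W), (2,6)(W), (2,4)(W), (1,7)(W); every one is W ⇒ L
(2,9): moves to (0,9)(W), (2,7)(W), (2,5)(W), (1,8)(W); every one is W ⇒ L
(3,2): moves to (1,2)(W), (0,2)(W), (3,0)(W), (2,1)(W); every one is W ⇒ L
(3,5): moves to (1,5)(W), (0,5)(W), (3,3)(W), (3,1)(W), (2,4)(W); every one is W ⇒ L
(3,8): moves to (1,8)(W), (0,8)(W), (3,6)(W), (3,4)(W), (2,7)(W); every one is W ⇒ L
(4,1): moves to (2,1)(W), (1,1)(W), (3,0)(W); every one is W ⇒ L
(4,4): moves to (2,4)(W), (1,4)(W), (4,2)(W), (4,0)(W), (3,3)(W); every one is W ⇒ L
(4,7): moves to (2,7)(W), (1,7)(W), (4,5)(W), (4,3)(W), (3,6)(W); every one is W ⇒ L
(5,4): moves to (3,4)(W), (2,4)(W), (0,4)(W), (5,2)(W), (5,0)(W), (4,3)(W); every one is W ⇒ L
Every other cell has at least one move into one of the L cells above, so it is W.
L cells per row: a=0: 4, a=1: 4, a=2: 4, a=3: 3, a=4: 3, a=5: 1, a=6: 0; total 19.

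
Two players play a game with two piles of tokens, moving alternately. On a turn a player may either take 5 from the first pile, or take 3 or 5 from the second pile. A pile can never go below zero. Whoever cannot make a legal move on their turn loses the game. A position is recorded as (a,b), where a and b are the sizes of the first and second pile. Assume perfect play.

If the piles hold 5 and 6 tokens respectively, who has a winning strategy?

Use the standard recursion: the mover loses at a terminal position; elsewhere, the mover wins exactly when some move hands the opponent an L position.
No move ever increases a pile, so every position that can arise here has a ≤ 5 and b ≤ 6; it is enough to label the cells with 0 ≤ a ≤ 5 and 0 ≤ b ≤ 6.
Every move lowers a or b (never raises either), so fill the grid row by row in increasing a, and left to right within a row: each cell's successors are then already labelled.
      b=0  b=1  b=2  b=3  b=4  b=5  b=6
a=0:    L    L    L    W    W    W    W
a=1:    L    L    L    W    W    W    W
a=2:    L    L    L    W    W    W    W
a=3:    L    L    L    W    W    W    W
a=4:    L    L    L    W    W    W    W
a=5:    W    W    W    L    L    L    W
Cells with no legal move (terminal, hence L): (0,0), (0,1), (0,2), (1,0), (1,1), (1,2), (2,0), (2,1), (2,2), (3,0), (3,1), (3,2), (4,0), (4,1), (4,2).
The remaining L cells, each justified by listing all of its moves:
(5,3): moves to (0,3)(W), (5,0)(W); every one is W ⇒ L
(5,4): moves to (0,4)(W), (5,1)(W); every one is W ⇒ L
(5,5): moves to (0,5)(W), (5,2)(W), (5,0)(W); every one is W ⇒ L
Every other cell has at least one move into one of the L cells above, so it is W.
From (5,6) the player to move can move to (5,3), reaching an L position.

The first player wins.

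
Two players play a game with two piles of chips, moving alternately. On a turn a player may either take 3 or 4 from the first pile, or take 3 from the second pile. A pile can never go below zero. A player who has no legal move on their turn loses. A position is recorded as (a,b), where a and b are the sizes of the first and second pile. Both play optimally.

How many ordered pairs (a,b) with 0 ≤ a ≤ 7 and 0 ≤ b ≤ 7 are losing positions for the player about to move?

29

Build the W/L table. Terminal = L. A non-terminal position is W if it has a move to some L; otherwise it is L.
Every move lowers a or b (never raises either), so fill the grid row by row in increasing a, and left to right within a row: each cell's successors are then already labelled.
      b=0  b=1  b=2  b=3  b=4  b=5  b=6  b=7
a=0:    L    L    L    W    W    W    L    L
a=1:    L    L    L    W    W    W    L    L
a=2:    L    L    L    W    W    W    L    L
a=3:    W    W    W    L    L    L    W    W
a=4:    W    W    W    L    L    L    W    W
a=5:    W    W    W    L    L    L    W    W
a=6:    W    W    W    W    W    W    W    W
a=7:    L    L    L    W    W    W    L    L
Cells with no legal move (terminal, hence L): (0,0), (0,1), (0,2), (1,0), (1,1), (1,2), (2,0), (2,1), (2,2).
The remaining L cells, each justified by listing all of its moves:
(0,6): the only move is to (0,3)(W), a W ⇒ L
(0,7): the only move is to (0,4)(W), a W ⇒ L
(1,6): the only move is to (1,3)(W), a W ⇒ L
(1,7): the only move is to (1,4)(W), a W ⇒ L
(2,6): the only move is to (2,3)(W), a W ⇒ L
(2,7): the only move is to (2,4)(W), a W ⇒ L
(3,3): moves to (0,3)(W), (3,0)(W); every one is W ⇒ L
(3,4): moves to (0,4)(W), (3,1)(W); every one is W ⇒ L
(3,5): moves to (0,5)(W), (3,2)(W); every one is W ⇒ L
(4,3): moves to (1,3)(W), (0,3)(W), (4,0)(W); every one is W ⇒ L
(4,4): moves to (1,4)(W), (0,4)(W), (4,1)(W); every one is W ⇒ L
(4,5): moves to (1,5)(W), (0,5)(W), (4,2)(W); every one is W ⇒ L
(5,3): moves to (2,3)(W), (1,3)(W), (5,0)(W); every one is W ⇒ L
(5,4): moves to (2,4)(W), (1,4)(W), (5,1)(W); every one is W ⇒ L
(5,5): moves to (2,5)(W), (1,5)(W), (5,2)(W); every one is W ⇒ L
(7,0): moves to (4,0)(W), (3,0)(W); every one is W ⇒ L
(7,1): moves to (4,1)(W), (3,1)(W); every one is W ⇒ L
(7,2): moves to (4,2)(W), (3,2)(W); every one is W ⇒ L
(7,6): moves to (4,6)(W), (3,6)(W), (7,3)(W); every one is W ⇒ L
(7,7): moves to (4,7)(W), (3,7)(W), (7,4)(W); every one is W ⇒ L
Every other cell has at least one move into one of the L cells above, so it is W.
L cells per row: a=0: 5, a=1: 5, a=2: 5, a=3: 3, a=4: 3, a=5: 3, a=6: 0, a=7: 5; total 29.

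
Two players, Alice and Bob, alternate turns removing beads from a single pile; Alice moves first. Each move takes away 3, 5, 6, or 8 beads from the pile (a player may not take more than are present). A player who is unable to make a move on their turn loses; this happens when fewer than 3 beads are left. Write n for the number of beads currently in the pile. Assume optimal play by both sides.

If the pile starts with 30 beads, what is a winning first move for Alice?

Work bottom-up. With no move the player to move loses. Otherwise the position is W if at least one move leads to an L position for the opponent, and L if every move leads to a W.
n=0: no move → L
n=1: no move → L
n=2: no move → L
n=3: reaches L-position 0 → W
n=4: reaches L-position 1 → W
n=5: reaches L-position 2 → W
n=6: reaches L-position 1 → W
n=7: reaches L-position 2 → W
n=8: reaches L-position 2 → W
n=9: reaches L-position 1 → W
n=10: reaches L-position 2 → W
n=11: only reaches 8(W), 6(W), 5(W), 3(W), all W → L
n=12: only reaches 9(W), 7(W), 6(W), 4(W), all W → L
n=13: only reaches 10(W), 8(W), 7(W), 5(W), all W → L
n=14: reaches L-position 11 → W
n=15: reaches L-position 12 → W
n=16: reaches L-position 13 → W
n=17: reaches L-position 12 → W
n=18: reaches L-position 13 → W
n=19: reaches L-position 13 → W
n=20: reaches L-position 12 → W
n=21: reaches L-position 13 → W
n=22: only reaches 19(W), 17(W), 16(W), 14(W), all W → L
n=23: only reaches 20(W), 18(W), 17(W), 15(W), all W → L
n=24: only reaches 21(W), 19(W), 18(W), 16(W), all W → L
n=25: reaches L-position 22 → W
n=26: reaches L-position 23 → W
n=27: reaches L-position 24 → W
n=28: reaches L-position 23 → W
n=29: reaches L-position 24 → W
n=30: reaches L-position 24 → W
From 30, the L positions reachable in one move are: 24, 22. Any move reaching one of these is winning.

Remove 6, leaving 24.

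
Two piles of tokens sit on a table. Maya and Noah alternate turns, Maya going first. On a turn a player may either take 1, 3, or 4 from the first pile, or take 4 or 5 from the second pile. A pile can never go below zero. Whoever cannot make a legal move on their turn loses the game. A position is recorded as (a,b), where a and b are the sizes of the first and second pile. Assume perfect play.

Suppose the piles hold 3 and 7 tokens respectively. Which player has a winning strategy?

Noah wins.

Work bottom-up. With no move the player to move loses. Otherwise the position is W if at least one move leads to an L position for the opponent, and L if every move leads to a W.
No move ever increases a pile, so every position that can arise here has a ≤ 3 and b ≤ 7; it is enough to label the cells with 0 ≤ a ≤ 3 and 0 ≤ b ≤ 7.
Every move lowers a or b (never raises either), so fill the grid row by row in increasing a, and left to right within a row: each cell's successors are then already labelled.
      b=0  b=1  b=2  b=3  b=4  b=5  b=6  b=7
a=0:    L    L    L    L    W    W    W    W
a=1:    W    W    W    W    L    L    L    L
a=2:    L    L    L    L    W    W    W    W
a=3:    W    W    W    W    L    L    L    L
Cells with no legal move (terminal, hence L): (0,0), (0,1), (0,2), (0,3).
The remaining L cells, each justified by listing all of its moves:
(1,4): L (options (0,4)(W), (1,0)(W) are all W)
(1,5): L (options (0,5)(W), (1,1)(W), (1,0)(W) are all W)
(1,6): L (options (0,6)(W), (1,2)(W), (1,1)(W) are all W)
(1,7): L (options (0,7)(W), (1,3)(W), (1,2)(W) are all W)
(2,0): L (sole option (1,0)(W) is W)
(2,1): L (sole option (1,1)(W) is W)
(2,2): L (sole option (1,2)(W) is W)
(2,3): L (sole option (1,3)(W) is W)
(3,4): L (options (2,4)(W), (0,4)(W), (3,0)(W) are all W)
(3,5): L (options (2,5)(W), (0,5)(W), (3,1)(W), (3,0)(W) are all W)
(3,6): L (options (2,6)(W), (0,6)(W), (3,2)(W), (3,1)(W) are all W)
(3,7): L (options (2,7)(W), (0,7)(W), (3,3)(W), (3,2)(W) are all W)
Every other cell has at least one move into one of the L cells above, so it is W.
Every move from (3,7) reaches a W position, so the mover loses.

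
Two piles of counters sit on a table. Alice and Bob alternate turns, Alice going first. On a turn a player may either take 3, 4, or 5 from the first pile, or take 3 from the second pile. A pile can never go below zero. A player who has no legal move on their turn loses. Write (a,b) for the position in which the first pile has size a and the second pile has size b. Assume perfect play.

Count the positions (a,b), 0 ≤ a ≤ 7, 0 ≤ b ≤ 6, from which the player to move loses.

Use the standard recursion: the mover loses at a terminal position; elsewhere, the mover wins exactly when some move hands the opponent an L position.
Every move lowers a or b (never raises either), so fill the grid row by row in increasing a, and left to right within a row: each cell's successors are then already labelled.
      b=0  b=1  b=2  b=3  b=4  b=5  b=6
a=0:    L    L    L    W    W    W    L
a=1:    L    L    L    W    W    W    L
a=2:    L    L    L    W    W    W    L
a=3:    W    W    W    L    L    L    W
a=4:    W    W    W    L    L    L    W
a=5:    W    W    W    L    L    L    W
a=6:    W    W    W    W    W    W    W
a=7:    W    W    W    W    W    W    W
Cells with no legal move (terminal, hence L): (0,0), (0,1), (0,2), (1,0), (1,1), (1,2), (2,0), (2,1), (2,2).
The remaining L cells, each justified by listing all of its moves:
(0,6): L (sole option (0,3)(W) is W)
(1,6): L (sole option (1,3)(W) is W)
(2,6): L (sole option (2,3)(W) is W)
(3,3): L (options (0,3)(W), (3,0)(W) are all W)
(3,4): L (options (0,4)(W), (3,1)(W) are all W)
(3,5): L (options (0,5)(W), (3,2)(W) are all W)
(4,3): L (options (1,3)(W), (0,3)(W), (4,0)(W) are all W)
(4,4): L (options (1,4)(W), (0,4)(W), (4,1)(W) are all W)
(4,5): L (options (1,5)(W), (0,5)(W), (4,2)(W) are all W)
(5,3): L (options (2,3)(W), (1,3)(W), (0,3)(W), (5,0)(W) are all W)
(5,4): L (options (2,4)(W), (1,4)(W), (0,4)(W), (5,1)(W) are all W)
(5,5): L (options (2,5)(W), (1,5)(W), (0,5)(W), (5,2)(W) are all W)
Every other cell has at least one move into one of the L cells above, so it is W.
L cells per row: a=0: 4, a=1: 4, a=2: 4, a=3: 3, a=4: 3, a=5: 3, a=6: 0, a=7: 0; total 21.

21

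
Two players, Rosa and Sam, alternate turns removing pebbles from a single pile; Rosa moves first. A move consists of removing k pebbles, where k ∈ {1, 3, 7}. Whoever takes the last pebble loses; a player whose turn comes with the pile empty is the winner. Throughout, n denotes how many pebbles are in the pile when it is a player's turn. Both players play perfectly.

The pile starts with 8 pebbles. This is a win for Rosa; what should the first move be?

Work bottom-up. With no move the player to move wins. Otherwise the position is W if at least one move leads to an L position for the opponent, and L if every move leads to a W.
n=0: no move; the opponent has just taken the last pebble and therefore loses → W
n=1: the only move is to 0(W), a W ⇒ L
n=2: can move to 1, which is L ⇒ W
n=3: moves to 2(W), 0(W); every one is W ⇒ L
n=4: can move to 3, which is L ⇒ W
n=5: moves to 4(W), 2(W); every one is W ⇒ L
n=6: can move to 5, which is L ⇒ W
n=7: moves to 6(W), 4(W), 0(W); every one is W ⇒ L
n=8: can move to 7, which is L ⇒ W
From 8, the L positions reachable in one move are: 7, 5, 1. Any move reaching one of these is winning.

Remove 1, leaving 7.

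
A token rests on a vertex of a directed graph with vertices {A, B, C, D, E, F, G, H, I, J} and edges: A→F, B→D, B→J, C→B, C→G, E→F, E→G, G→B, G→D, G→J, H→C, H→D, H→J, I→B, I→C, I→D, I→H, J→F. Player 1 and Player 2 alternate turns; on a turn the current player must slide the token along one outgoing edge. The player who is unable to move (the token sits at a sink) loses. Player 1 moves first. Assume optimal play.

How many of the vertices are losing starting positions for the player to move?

3

Work bottom-up. With no move the player to move loses. Otherwise the position is W if at least one move leads to an L position for the opponent, and L if every move leads to a W.
Every edge goes from a vertex to one that appears earlier in the order F, D, J, B, A, G, C, E, H, I, so processing vertices in that order labels each vertex after all of its successors.
F: no outgoing edge → L
D: no outgoing edge → L
J: W (go to F, an L position)
B: W (go to D, an L position)
A: W (go to F, an L position)
G: W (go to D, an L position)
C: L (options G(W), B(W) are all W)
E: W (go to F, an L position)
H: W (go to C, an L position)
I: W (go to C, an L position)
The L vertices are C, D, F; that is 3 in all.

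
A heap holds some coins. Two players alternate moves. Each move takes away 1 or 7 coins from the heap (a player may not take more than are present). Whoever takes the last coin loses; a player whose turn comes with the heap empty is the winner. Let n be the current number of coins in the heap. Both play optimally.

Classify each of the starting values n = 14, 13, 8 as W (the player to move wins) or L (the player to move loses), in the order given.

Use the standard recursion: the mover wins at a terminal position; elsewhere, the mover wins exactly when some move hands the opponent an L position.
n=0: no move; the opponent has just taken the last coin and therefore loses → W
n=1: only reaches 0(W), which is W → L
n=2: reaches L-position 1 → W
n=3: only reaches 2(W), which is W → L
n=4: reaches L-position 3 → W
n=5: only reaches 4(W), which is W → L
n=6: reaches L-position 5 → W
n=7: only reaches 6(W), 0(W), all W → L
n=8: reaches L-position 7 → W
n=9: only reaches 8(W), 2(W), all W → L
n=10: reaches L-position 9 → W
n=11: only reaches 10(W), 4(W), all W → L
n=12: reaches L-position 11 → W
n=13: only reaches 12(W), 6(W), all W → L
n=14: reaches L-position 13 → W

14: W, 13: L, 8: W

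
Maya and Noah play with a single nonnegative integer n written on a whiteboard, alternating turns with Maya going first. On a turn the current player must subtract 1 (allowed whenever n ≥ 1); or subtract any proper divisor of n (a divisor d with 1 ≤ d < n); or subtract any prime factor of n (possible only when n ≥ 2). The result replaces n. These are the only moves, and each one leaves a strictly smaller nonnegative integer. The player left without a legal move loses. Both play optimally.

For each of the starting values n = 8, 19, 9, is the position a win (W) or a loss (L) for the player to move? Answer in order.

Positions with no move are L. A position that does have a move is losing for the player to move precisely when every available move leads to a winning position for the opponent. Fill in the labels:
n=0: no move → L
n=1: can move to 0, which is L ⇒ W
n=2: can move to 0, which is L ⇒ W
n=3: can move to 0, which is L ⇒ W
n=4: moves to 2(W), 3(W); every one is W ⇒ L
n=5: can move to 0, which is L ⇒ W
n=6: can move to 4, which is L ⇒ W
n=7: can move to 0, which is L ⇒ W
n=8: can move to 4, which is L ⇒ W
n=9: moves to 6(W), 8(W); every one is W ⇒ L
n=10: can move to 9, which is L ⇒ W
n=11: can move to 0, which is L ⇒ W
n=12: can move to 9, which is L ⇒ W
n=13: can move to 0, which is L ⇒ W
n=14: moves to 7(W), 12(W), 13(W); every one is W ⇒ L
n=15: can move to 14, which is L ⇒ W
n=16: can move to 14, which is L ⇒ W
n=17: can move to 0, which is L ⇒ W
n=18: can move to 9, which is L ⇒ W
n=19: can move to 0, which is L ⇒ W

8: W, 19: W, 9: L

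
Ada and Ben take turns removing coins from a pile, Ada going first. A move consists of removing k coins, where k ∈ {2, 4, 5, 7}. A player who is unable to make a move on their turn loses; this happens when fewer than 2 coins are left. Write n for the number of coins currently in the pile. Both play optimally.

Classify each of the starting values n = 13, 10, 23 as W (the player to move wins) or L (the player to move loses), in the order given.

13: W, 10: L, 23: W

Classify positions by backward induction: terminal positions (no move available) are L. From any other position, the mover wins iff some move reaches an L.
n=0: no move → L
n=1: no move → L
n=2: reaches L-position 0 → W
n=3: reaches L-position 1 → W
n=4: reaches L-position 0 → W
n=5: reaches L-position 1 → W
n=6: reaches L-position 1 → W
n=7: reaches L-position 0 → W
n=8: reaches L-position 1 → W
n=9: only reaches 7(W), 5(W), 4(W), 2(W), all W → L
n=10: only reaches 8(W), 6(W), 5(W), 3(W), all W → L
n=11: reaches L-position 9 → W
n=12: reaches L-position 10 → W
n=13: reaches L-position 9 → W
n=14: reaches L-position 10 → W
n=15: reaches L-position 10 → W
n=16: reaches L-position 9 → W
n=17: reaches L-position 10 → W
n=18: only reaches 16(W), 14(W), 13(W), 11(W), all W → L
n=19: only reaches 17(W), 15(W), 14(W), 12(W), all W → L
n=20: reaches L-position 18 → W
n=21: reaches L-position 19 → W
n=22: reaches L-position 18 → W
n=23: reaches L-position 19 → W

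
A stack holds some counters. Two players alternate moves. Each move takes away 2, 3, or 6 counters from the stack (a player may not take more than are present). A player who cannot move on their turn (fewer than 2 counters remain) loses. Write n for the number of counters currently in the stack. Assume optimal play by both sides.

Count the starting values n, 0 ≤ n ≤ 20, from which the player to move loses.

Positions with no move are L. A position that does have a move is losing for the player to move precisely when every available move leads to a winning position for the opponent. Fill in the labels:
n=0: no move → L
n=1: no move → L
n=2: can move to 0, which is L ⇒ W
n=3: can move to 1, which is L ⇒ W
n=4: can move to 1, which is L ⇒ W
n=5: moves to 3(W), 2(W); every one is W ⇒ L
n=6: can move to 0, which is L ⇒ W
n=7: can move to 5, which is L ⇒ W
n=8: can move to 5, which is L ⇒ W
n=9: moves to 7(W), 6(W), 3(W); every one is W ⇒ L
n=10: moves to 8(W), 7(W), 4(W); every one is W ⇒ L
n=11: can move to 9, which is L ⇒ W
n=12: can move to 10, which is L ⇒ W
n=13: can move to 10, which is L ⇒ W
n=14: moves to 12(W), 11(W), 8(W); every one is W ⇒ L
n=15: can move to 9, which is L ⇒ W
n=16: can move to 14, which is L ⇒ W
n=17: can move to 14, which is L ⇒ W
n=18: moves to 16(W), 15(W), 12(W); every one is W ⇒ L
n=19: moves to 17(W), 16(W), 13(W); every one is W ⇒ L
n=20: can move to 18, which is L ⇒ W
L entries with 0 ≤ n ≤ 20: n = 0, 1, 5, 9, 10, 14, 18, 19; that makes 8.

8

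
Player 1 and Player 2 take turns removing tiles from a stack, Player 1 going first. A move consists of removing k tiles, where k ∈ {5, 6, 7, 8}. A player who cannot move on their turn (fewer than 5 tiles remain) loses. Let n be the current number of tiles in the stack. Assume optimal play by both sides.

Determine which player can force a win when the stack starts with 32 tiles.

Player 1 wins.

Build the W/L table. Terminal = L. A non-terminal position is W if it has a move to some L; otherwise it is L.
n=0: no move → L
n=1: no move → L
n=2: no move → L
n=3: no move → L
n=4: no move → L
n=5: reaches L-position 0 → W
n=6: reaches L-position 1 → W
n=7: reaches L-position 2 → W
n=8: reaches L-position 3 → W
n=9: reaches L-position 4 → W
n=10: reaches L-position 4 → W
n=11: reaches L-position 4 → W
n=12: reaches L-position 4 → W
n=13: only reaches 8(W), 7(W), 6(W), 5(W), all W → L
n=14: only reaches 9(W), 8(W), 7(W), 6(W), all W → L
n=15: only reaches 10(W), 9(W), 8(W), 7(W), all W → L
n=16: only reaches 11(W), 10(W), 9(W), 8(W), all W → L
n=17: only reaches 12(W), 11(W), 10(W), 9(W), all W → L
n=18: reaches L-position 13 → W
n=19: reaches L-position 14 → W
n=20: reaches L-position 15 → W
n=21: reaches L-position 16 → W
n=22: reaches L-position 17 → W
n=23: reaches L-position 17 → W
n=24: reaches L-position 17 → W
n=25: reaches L-position 17 → W
n=26: only reaches 21(W), 20(W), 19(W), 18(W), all W → L
n=27: only reaches 22(W), 21(W), 20(W), 19(W), all W → L
n=28: only reaches 23(W), 22(W), 21(W), 20(W), all W → L
n=29: only reaches 24(W), 23(W), 22(W), 21(W), all W → L
n=30: only reaches 25(W), 24(W), 23(W), 22(W), all W → L
n=31: reaches L-position 26 → W
n=32: reaches L-position 27 → W
The starting position 32 is W: Player 1 should remove 5, leaving 27, handing over an L position.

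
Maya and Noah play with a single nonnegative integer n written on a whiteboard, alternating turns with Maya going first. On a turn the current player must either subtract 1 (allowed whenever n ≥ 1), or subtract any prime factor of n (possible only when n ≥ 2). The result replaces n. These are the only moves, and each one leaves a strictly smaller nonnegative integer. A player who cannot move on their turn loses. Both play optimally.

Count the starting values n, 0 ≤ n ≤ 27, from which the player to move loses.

Build the W/L table. Terminal = L. A non-terminal position is W if it has a move to some L; otherwise it is L.
n=0: no move → L
n=1: W (go to 0, an L position)
n=2: W (go to 0, an L position)
n=3: W (go to 0, an L position)
n=4: L (options 2(W), 3(W) are all W)
n=5: W (go to 0, an L position)
n=6: W (go to 4, an L position)
n=7: W (go to 0, an L position)
n=8: L (options 6(W), 7(W) are all W)
n=9: W (go to 8, an L position)
n=10: W (go to 8, an L position)
n=11: W (go to 0, an L position)
n=12: L (options 9(W), 10(W), 11(W) are all W)
n=13: W (go to 0, an L position)
n=14: W (go to 12, an L position)
n=15: W (go to 12, an L position)
n=16: L (options 14(W), 15(W) are all W)
n=17: W (go to 0, an L position)
n=18: W (go to 16, an L position)
n=19: W (go to 0, an L position)
n=20: L (options 15(W), 18(W), 19(W) are all W)
n=21: W (go to 20, an L position)
n=22: W (go to 20, an L position)
n=23: W (go to 0, an L position)
n=24: L (options 21(W), 22(W), 23(W) are all W)
n=25: W (go to 20, an L position)
n=26: W (go to 24, an L position)
n=27: W (go to 24, an L position)
L entries with 0 ≤ n ≤ 27: n = 0, 4, 8, 12, 16, 20, 24; that makes 7.

7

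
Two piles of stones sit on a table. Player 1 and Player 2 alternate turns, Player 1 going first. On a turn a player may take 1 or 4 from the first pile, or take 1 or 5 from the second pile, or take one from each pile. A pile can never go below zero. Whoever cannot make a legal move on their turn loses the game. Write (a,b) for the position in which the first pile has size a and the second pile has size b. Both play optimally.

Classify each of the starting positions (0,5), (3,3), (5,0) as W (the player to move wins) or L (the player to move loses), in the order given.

Classify positions by backward induction: terminal positions (no move available) are L. From any other position, the mover wins iff some move reaches an L.
No move ever increases a pile, so every position that can arise here has a ≤ 5 and b ≤ 5; it is enough to label the cells with 0 ≤ a ≤ 5 and 0 ≤ b ≤ 5.
Every move lowers a or b (never raises either), so fill the grid row by row in increasing a, and left to right within a row: each cell's successors are then already labelled.
      b=0  b=1  b=2  b=3  b=4  b=5
a=0:    L    W    L    W    L    W
a=1:    W    W    W    W    W    W
a=2:    L    W    L    W    L    W
a=3:    W    W    W    W    W    W
a=4:    W    L    W    L    W    L
a=5:    L    W    W    W    W    W
Cells with no legal move (terminal, hence L): (0,0).
The remaining L cells, each justified by listing all of its moves:
(0,2): →(0,1)(W) only, which is W, so L
(0,4): →(0,3)(W) only, which is W, so L
(2,0): →(1,0)(W) only, which is W, so L
(2,2): →(1,2)(W), (2,1)(W), (1,1)(W) — all W, so L
(2,4): →(1,4)(W), (2,3)(W), (1,3)(W) — all W, so L
(4,1): →(3,1)(W), (0,1)(W), (4,0)(W), (3,0)(W) — all W, so L
(4,3): →(3,3)(W), (0,3)(W), (4,2)(W), (3,2)(W) — all W, so L
(4,5): →(3,5)(W), (0,5)(W), (4,4)(W), (4,0)(W), (3,4)(W) — all W, so L
(5,0): →(4,0)(W), (1,0)(W) — all W, so L
Every other cell has at least one move into one of the L cells above, so it is W.
(0,5): the move to (0,4) reaches an L cell, so W
(3,3): the move to (2,2) reaches an L cell, so W
(5,0): one of the L cells justified above, so L

(0,5): W, (3,3): W, (5,0): L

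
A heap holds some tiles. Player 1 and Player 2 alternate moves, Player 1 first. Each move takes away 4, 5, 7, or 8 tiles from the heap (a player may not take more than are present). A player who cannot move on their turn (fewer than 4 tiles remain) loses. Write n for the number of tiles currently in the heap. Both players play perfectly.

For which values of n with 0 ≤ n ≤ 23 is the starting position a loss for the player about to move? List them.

0, 1, 2, 3, 12, 13, 14, 15

Build the W/L table. Terminal = L. A non-terminal position is W if it has a move to some L; otherwise it is L.
n=0: no move → L
n=1: no move → L
n=2: no move → L
n=3: no move → L
n=4: can move to 0, which is L ⇒ W
n=5: can move to 1, which is L ⇒ W
n=6: can move to 2, which is L ⇒ W
n=7: can move to 3, which is L ⇒ W
n=8: can move to 3, which is L ⇒ W
n=9: can move to 2, which is L ⇒ W
n=10: can move to 3, which is L ⇒ W
n=11: can move to 3, which is L ⇒ W
n=12: moves to 8(W), 7(W), 5(W), 4(W); every one is W ⇒ L
n=13: moves to 9(W), 8(W), 6(W), 5(W); every one is W ⇒ L
n=14: moves to 10(W), 9(W), 7(W), 6(W); every one is W ⇒ L
n=15: moves to 11(W), 10(W), 8(W), 7(W); every one is W ⇒ L
n=16: can move to 12, which is L ⇒ W
n=17: can move to 13, which is L ⇒ W
n=18: can move to 14, which is L ⇒ W
n=19: can move to 15, which is L ⇒ W
n=20: can move to 15, which is L ⇒ W
n=21: can move to 14, which is L ⇒ W
n=22: can move to 15, which is L ⇒ W
n=23: can move to 15, which is L ⇒ W
The losing starting values of n are exactly the entries labelled L in this table (8 of them).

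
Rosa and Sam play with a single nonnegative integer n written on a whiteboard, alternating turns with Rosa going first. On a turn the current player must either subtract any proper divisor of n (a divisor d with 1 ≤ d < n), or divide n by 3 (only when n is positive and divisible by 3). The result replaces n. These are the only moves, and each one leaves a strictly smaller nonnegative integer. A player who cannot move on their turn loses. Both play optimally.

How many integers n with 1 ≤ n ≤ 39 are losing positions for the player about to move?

14

Build the W/L table. Terminal = L. A non-terminal position is W if it has a move to some L; otherwise it is L.
n=0: no move → L
n=1: no move → L
n=2: W (go to 1, an L position)
n=3: W (go to 1, an L position)
n=4: L (options 2(W), 3(W) are all W)
n=5: W (go to 4, an L position)
n=6: W (go to 4, an L position)
n=7: L (sole option 6(W) is W)
n=8: W (go to 4, an L position)
n=9: L (options 3(W), 6(W), 8(W) are all W)
n=10: W (go to 9, an L position)
n=11: L (sole option 10(W) is W)
n=12: W (go to 4, an L position)
n=13: L (sole option 12(W) is W)
n=14: W (go to 7, an L position)
n=15: L (options 5(W), 10(W), 12(W), 14(W) are all W)
n=16: W (go to 15, an L position)
n=17: L (sole option 16(W) is W)
n=18: W (go to 9, an L position)
n=19: L (sole option 18(W) is W)
n=20: W (go to 15, an L position)
n=21: W (go to 7, an L position)
n=22: W (go to 11, an L position)
n=23: L (sole option 22(W) is W)
n=24: W (go to 23, an L position)
n=25: L (options 20(W), 24(W) are all W)
n=26: W (go to 13, an L position)
n=27: W (go to 9, an L position)
n=28: L (options 14(W), 21(W), 24(W), 26(W), 27(W) are all W)
n=29: W (go to 28, an L position)
n=30: W (go to 15, an L position)
n=31: L (sole option 30(W) is W)
n=32: W (go to 28, an L position)
n=33: W (go to 11, an L position)
n=34: W (go to 17, an L position)
n=35: W (go to 28, an L position)
n=36: L (options 12(W), 18(W), 24(W), 27(W), 30(W), 32(W), 33(W), 34(W), 35(W) are all W)
n=37: W (go to 36, an L position)
n=38: W (go to 19, an L position)
n=39: W (go to 13, an L position)
L entries with 1 ≤ n ≤ 39 (n=0 is outside the asked range and is not counted): n = 1, 4, 7, 9, 11, 13, 15, 17, 19, 23, 25, 28, 31, 36; that makes 14.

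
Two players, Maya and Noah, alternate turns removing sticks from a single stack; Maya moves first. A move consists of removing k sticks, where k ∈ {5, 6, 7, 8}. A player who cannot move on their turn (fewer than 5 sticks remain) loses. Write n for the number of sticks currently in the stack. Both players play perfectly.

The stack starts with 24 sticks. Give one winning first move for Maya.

Remove 7, leaving 17.

Work bottom-up. With no move the player to move loses. Otherwise the position is W if at least one move leads to an L position for the opponent, and L if every move leads to a W.
n=0: no move → L
n=1: no move → L
n=2: no move → L
n=3: no move → L
n=4: no move → L
n=5: reaches L-position 0 → W
n=6: reaches L-position 1 → W
n=7: reaches L-position 2 → W
n=8: reaches L-position 3 → W
n=9: reaches L-position 4 → W
n=10: reaches L-position 4 → W
n=11: reaches L-position 4 → W
n=12: reaches L-position 4 → W
n=13: only reaches 8(W), 7(W), 6(W), 5(W), all W → L
n=14: only reaches 9(W), 8(W), 7(W), 6(W), all W → L
n=15: only reaches 10(W), 9(W), 8(W), 7(W), all W → L
n=16: only reaches 11(W), 10(W), 9(W), 8(W), all W → L
n=17: only reaches 12(W), 11(W), 10(W), 9(W), all W → L
n=18: reaches L-position 13 → W
n=19: reaches L-position 14 → W
n=20: reaches L-position 15 → W
n=21: reaches L-position 16 → W
n=22: reaches L-position 17 → W
n=23: reaches L-position 17 → W
n=24: reaches L-position 17 → W
From 24, the L positions reachable in one move are: 17, 16. Any move reaching one of these is winning.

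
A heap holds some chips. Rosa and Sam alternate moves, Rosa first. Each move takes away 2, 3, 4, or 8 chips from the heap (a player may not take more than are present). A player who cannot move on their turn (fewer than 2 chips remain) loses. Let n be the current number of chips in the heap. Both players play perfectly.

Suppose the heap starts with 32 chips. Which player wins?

Use the standard recursion: the mover loses at a terminal position; elsewhere, the mover wins exactly when some move hands the opponent an L position.
n=0: no move → L
n=1: no move → L
n=2: can move to 0, which is L ⇒ W
n=3: can move to 1, which is L ⇒ W
n=4: can move to 1, which is L ⇒ W
n=5: can move to 1, which is L ⇒ W
n=6: moves to 4(W), 3(W), 2(W); every one is W ⇒ L
n=7: moves to 5(W), 4(W), 3(W); every one is W ⇒ L
n=8: can move to 6, which is L ⇒ W
n=9: can move to 7, which is L ⇒ W
n=10: can move to 7, which is L ⇒ W
n=11: can move to 7, which is L ⇒ W
n=12: moves to 10(W), 9(W), 8(W), 4(W); every one is W ⇒ L
n=13: moves to 11(W), 10(W), 9(W), 5(W); every one is W ⇒ L
n=14: can move to 12, which is L ⇒ W
n=15: can move to 13, which is L ⇒ W
n=16: can move to 13, which is L ⇒ W
n=17: can move to 13, which is L ⇒ W
n=18: moves to 16(W), 15(W), 14(W), 10(W); every one is W ⇒ L
n=19: moves to 17(W), 16(W), 15(W), 11(W); every one is W ⇒ L
n=20: can move to 18, which is L ⇒ W
n=21: can move to 19, which is L ⇒ W
n=22: can move to 19, which is L ⇒ W
n=23: can move to 19, which is L ⇒ W
n=24: moves to 22(W), 21(W), 20(W), 16(W); every one is W ⇒ L
n=25: moves to 23(W), 22(W), 21(W), 17(W); every one is W ⇒ L
n=26: can move to 24, which is L ⇒ W
n=27: can move to 25, which is L ⇒ W
n=28: can move to 25, which is L ⇒ W
n=29: can move to 25, which is L ⇒ W
n=30: moves to 28(W), 27(W), 26(W), 22(W); every one is W ⇒ L
n=31: moves to 29(W), 28(W), 27(W), 23(W); every one is W ⇒ L
n=32: can move to 30, which is L ⇒ W
The starting position 32 is W: Rosa should remove 2, leaving 30, handing over an L position.

Rosa wins.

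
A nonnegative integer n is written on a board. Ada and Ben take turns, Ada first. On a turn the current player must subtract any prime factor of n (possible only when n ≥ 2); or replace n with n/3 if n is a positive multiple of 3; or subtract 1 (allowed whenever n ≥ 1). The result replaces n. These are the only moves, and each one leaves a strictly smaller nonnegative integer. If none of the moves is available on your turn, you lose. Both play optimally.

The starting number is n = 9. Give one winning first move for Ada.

Positions with no move are L. A position that does have a move is losing for the player to move precisely when every available move leads to a winning position for the opponent. Fill in the labels:
n=0: no move → L
n=1: →0(L), so W
n=2: →0(L), so W
n=3: →0(L), so W
n=4: →2(W), 3(W) — all W, so L
n=5: →0(L), so W
n=6: →4(L), so W
n=7: →0(L), so W
n=8: →6(W), 7(W) — all W, so L
n=9: →8(L), so W
From 9, the L positions reachable in one move are: 8.

Move to 8.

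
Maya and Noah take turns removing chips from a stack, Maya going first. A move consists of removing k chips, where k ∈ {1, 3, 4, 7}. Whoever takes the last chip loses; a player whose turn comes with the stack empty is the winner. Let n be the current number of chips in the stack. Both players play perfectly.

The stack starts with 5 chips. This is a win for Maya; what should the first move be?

Remove 4, leaving 1.

Build the W/L table. Terminal = W. A non-terminal position is W if it has a move to some L; otherwise it is L.
n=0: no move; the opponent has just taken the last chip and therefore loses → W
n=1: L (sole option 0(W) is W)
n=2: W (go to 1, an L position)
n=3: L (options 2(W), 0(W) are all W)
n=4: W (go to 3, an L position)
n=5: W (go to 1, an L position)
From 5, the L positions reachable in one move are: 1.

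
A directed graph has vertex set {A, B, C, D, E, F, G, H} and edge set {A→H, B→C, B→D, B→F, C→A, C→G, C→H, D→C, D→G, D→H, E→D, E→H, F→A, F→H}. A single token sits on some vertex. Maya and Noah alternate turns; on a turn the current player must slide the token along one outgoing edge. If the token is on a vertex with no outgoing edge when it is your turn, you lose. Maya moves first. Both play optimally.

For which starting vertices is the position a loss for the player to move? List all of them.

Work bottom-up. With no move the player to move loses. Otherwise the position is W if at least one move leads to an L position for the opponent, and L if every move leads to a W.
Every edge goes from a vertex to one that appears earlier in the order H, G, A, C, D, F, E, B, so processing vertices in that order labels each vertex after all of its successors.
H: no outgoing edge → L
G: no outgoing edge → L
A: can move to H, which is L ⇒ W
C: can move to G, which is L ⇒ W
D: can move to G, which is L ⇒ W
F: can move to H, which is L ⇒ W
E: can move to H, which is L ⇒ W
B: moves to F(W), D(W), C(W); every one is W ⇒ L
Reading off the rows marked L gives the requested list; there are 3 such vertices.

B, G, H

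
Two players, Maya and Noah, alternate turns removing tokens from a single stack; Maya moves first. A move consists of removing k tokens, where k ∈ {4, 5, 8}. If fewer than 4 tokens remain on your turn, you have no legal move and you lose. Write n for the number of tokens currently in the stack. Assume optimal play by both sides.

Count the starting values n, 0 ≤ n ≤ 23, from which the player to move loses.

8

Positions with no move are L. A position that does have a move is losing for the player to move precisely when every available move leads to a winning position for the opponent. Fill in the labels:
n=0: no move → L
n=1: no move → L
n=2: no move → L
n=3: no move → L
n=4: W (go to 0, an L position)
n=5: W (go to 1, an L position)
n=6: W (go to 2, an L position)
n=7: W (go to 3, an L position)
n=8: W (go to 3, an L position)
n=9: W (go to 1, an L position)
n=10: W (go to 2, an L position)
n=11: W (go to 3, an L position)
n=12: L (options 8(W), 7(W), 4(W) are all W)
n=13: L (options 9(W), 8(W), 5(W) are all W)
n=14: L (options 10(W), 9(W), 6(W) are all W)
n=15: L (options 11(W), 10(W), 7(W) are all W)
n=16: W (go to 12, an L position)
n=17: W (go to 13, an L position)
n=18: W (go to 14, an L position)
n=19: W (go to 15, an L position)
n=20: W (go to 15, an L position)
n=21: W (go to 13, an L position)
n=22: W (go to 14, an L position)
n=23: W (go to 15, an L position)
L entries with 0 ≤ n ≤ 23: n = 0, 1, 2, 3, 12, 13, 14, 15; that makes 8.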